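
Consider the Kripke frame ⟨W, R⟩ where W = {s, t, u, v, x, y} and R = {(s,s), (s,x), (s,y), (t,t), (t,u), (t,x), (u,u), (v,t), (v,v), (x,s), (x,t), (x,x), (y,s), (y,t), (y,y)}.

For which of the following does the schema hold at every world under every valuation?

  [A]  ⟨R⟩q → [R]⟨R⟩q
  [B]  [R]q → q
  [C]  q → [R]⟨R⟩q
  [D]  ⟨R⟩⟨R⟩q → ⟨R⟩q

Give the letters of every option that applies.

B

R is reflexive: each world relates to itself.
R is not symmetric: t R u but not u R t.
R is not transitive: s R x and x R t but not s R t.
R is not euclidean: s R x and s R y but not x R y.
(A) ⟨R⟩q → [R]⟨R⟩q (axiom 5) characterises the euclidean frames. R is not euclidean — not valid.
(B) [R]q → q (axiom T) characterises the reflexive frames. R is reflexive — valid.
(C) axiom B: valid iff R is symmetric. R is not symmetric — not valid.
(D) ⟨R⟩⟨R⟩q → ⟨R⟩q is the dual of axiom 4, which corresponds to transitivity. R is not transitive — not valid.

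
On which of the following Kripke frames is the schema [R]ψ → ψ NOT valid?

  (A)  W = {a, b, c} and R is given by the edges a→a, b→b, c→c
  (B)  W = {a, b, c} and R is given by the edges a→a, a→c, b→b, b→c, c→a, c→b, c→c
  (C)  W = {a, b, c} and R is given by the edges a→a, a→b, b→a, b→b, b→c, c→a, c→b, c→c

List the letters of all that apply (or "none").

none

The schema [R]ψ → ψ is axiom T; it is valid on a frame iff R is reflexive.
(A) R is reflexive (each world relates to itself), so the schema is valid here.
(B) R is reflexive (each world relates to itself), so the schema is valid here.
(C) R is reflexive (each world relates to itself), so the schema is valid here.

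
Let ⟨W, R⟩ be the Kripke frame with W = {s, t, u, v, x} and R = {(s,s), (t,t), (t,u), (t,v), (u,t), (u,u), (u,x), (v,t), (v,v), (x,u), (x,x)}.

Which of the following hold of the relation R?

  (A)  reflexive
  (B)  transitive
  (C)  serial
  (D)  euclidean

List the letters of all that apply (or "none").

A, C

(A) reflexive: each world relates to itself.
(B) not transitive: t R u and u R x but not t R x.
(C) serial: every world has an R-successor.
(D) not euclidean: t R u and t R v but not u R v.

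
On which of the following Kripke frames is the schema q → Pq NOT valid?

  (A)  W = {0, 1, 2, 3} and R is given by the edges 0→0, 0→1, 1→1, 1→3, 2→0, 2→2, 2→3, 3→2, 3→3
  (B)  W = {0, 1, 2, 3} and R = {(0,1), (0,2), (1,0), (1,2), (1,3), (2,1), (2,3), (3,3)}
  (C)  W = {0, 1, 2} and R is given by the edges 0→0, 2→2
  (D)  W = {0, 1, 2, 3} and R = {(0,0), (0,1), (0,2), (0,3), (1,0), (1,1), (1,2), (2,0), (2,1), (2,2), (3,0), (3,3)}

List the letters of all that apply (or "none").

B, C

The schema q → Pq is the dual of axiom T; it is valid on a frame iff R is reflexive.
(A) R is reflexive (each world relates to itself), so the schema is valid here.
(B) R is not reflexive (not 0 R 0), so the schema fails here.
(C) R is not reflexive (not 1 R 1), so the schema fails here.
(D) R is reflexive (each world relates to itself), so the schema is valid here.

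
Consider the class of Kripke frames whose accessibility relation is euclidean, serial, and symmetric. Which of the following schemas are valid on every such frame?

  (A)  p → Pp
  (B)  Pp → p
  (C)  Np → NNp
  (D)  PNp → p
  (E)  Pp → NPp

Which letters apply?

A, C, D, E

Serial, symmetric and euclidean together give transitive (from symmetry + euclidean) and then reflexive; the relation is an equivalence.
(A) the dual of axiom T: valid iff R is reflexive. Every such R is reflexive — valid.
(B) Pp → p is the converse of T; it holds exactly when R ⊆ identity. Such an R need not be a subset of the identity — not valid.
(C) Np → NNp is axiom 4; it is valid on a frame exactly when R is transitive. Every such R is transitive, so valid.
(D) PNp → p is the dual of axiom B, which corresponds to symmetry. Every such R is symmetric — valid.
(E) axiom 5: valid iff R is euclidean. Every such R is euclidean — valid.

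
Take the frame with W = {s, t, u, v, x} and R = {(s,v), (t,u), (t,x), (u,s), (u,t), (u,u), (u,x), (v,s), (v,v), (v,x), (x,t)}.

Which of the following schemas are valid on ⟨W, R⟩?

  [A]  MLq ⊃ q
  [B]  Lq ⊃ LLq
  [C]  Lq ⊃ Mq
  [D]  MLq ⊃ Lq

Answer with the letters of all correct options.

R is not symmetric: u R s but not s R u.
R is not transitive: s R v and v R s but not s R s.
R is not euclidean: t R x and t R u but not x R u.
R is serial: every world has an R-successor.
(A) MLq ⊃ q is the dual of axiom B; it is valid on a frame exactly when R is symmetric. R is not symmetric, so not valid.
(B) axiom 4: valid iff R is transitive. R is not transitive — not valid.
(C) Lq ⊃ Mq is axiom D, which corresponds to seriality. R is serial — valid.
(D) the dual of axiom 5: valid iff R is euclidean. R is not euclidean — not valid.

C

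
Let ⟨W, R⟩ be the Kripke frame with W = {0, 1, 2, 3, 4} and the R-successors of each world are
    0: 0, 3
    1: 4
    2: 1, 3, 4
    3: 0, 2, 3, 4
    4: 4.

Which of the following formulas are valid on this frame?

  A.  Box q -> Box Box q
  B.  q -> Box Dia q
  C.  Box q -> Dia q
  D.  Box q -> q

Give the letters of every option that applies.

R is not reflexive: not 1 R 1.
R is not symmetric: 1 R 4 but not 4 R 1.
R is not transitive: 0 R 3 and 3 R 2 but not 0 R 2.
R is serial: every world has an R-successor.
(A) Box q -> Box Box q (axiom 4) characterises the transitive frames. R is not transitive — not valid.
(B) q -> Box Dia q is axiom B; it is valid on a frame exactly when R is symmetric. R is not symmetric, so not valid.
(C) Box q -> Dia q (axiom D) characterises the serial frames. R is serial — valid.
(D) Box q -> q (axiom T) characterises the reflexive frames. R is not reflexive — not valid.

C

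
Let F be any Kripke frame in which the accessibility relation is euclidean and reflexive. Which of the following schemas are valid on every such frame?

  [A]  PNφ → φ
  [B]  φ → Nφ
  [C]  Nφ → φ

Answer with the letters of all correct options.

A reflexive euclidean relation is also symmetric (from wRw and wRv the euclidean condition gives vRw) and hence transitive; it is an equivalence relation.
(A) PNφ → φ (the dual of axiom B) characterises the symmetric frames. Every such R is symmetric — valid.
(B) φ → Nφ is equivalent to ◇p→p; it holds exactly when R ⊆ identity. Such an R need not be a subset of the identity — not valid.
(C) axiom T: valid iff R is reflexive. Every such R is reflexive — valid.

A, C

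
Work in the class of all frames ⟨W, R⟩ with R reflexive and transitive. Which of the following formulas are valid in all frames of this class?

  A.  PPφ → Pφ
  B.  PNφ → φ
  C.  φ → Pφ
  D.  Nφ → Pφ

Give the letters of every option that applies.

A, C, D

Reflexive relations are serial.
(A) PPφ → Pφ is the dual of axiom 4, which corresponds to transitivity. Every such R is transitive — valid.
(B) the dual of axiom B: valid iff R is symmetric. Such an R need not be symmetric — not valid.
(C) the dual of axiom T: valid iff R is reflexive. Every such R is reflexive — valid.
(D) Nφ → Pφ is axiom D, which corresponds to seriality. Every such R is serial — valid.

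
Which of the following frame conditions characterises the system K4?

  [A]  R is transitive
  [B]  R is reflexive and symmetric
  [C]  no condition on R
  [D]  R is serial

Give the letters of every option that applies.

(A) K4 is sound and complete for exactly this class.
(B) this class determines B (= KTB), not K4.
(C) this class determines K, not K4.
(D) this class determines D, not K4.

A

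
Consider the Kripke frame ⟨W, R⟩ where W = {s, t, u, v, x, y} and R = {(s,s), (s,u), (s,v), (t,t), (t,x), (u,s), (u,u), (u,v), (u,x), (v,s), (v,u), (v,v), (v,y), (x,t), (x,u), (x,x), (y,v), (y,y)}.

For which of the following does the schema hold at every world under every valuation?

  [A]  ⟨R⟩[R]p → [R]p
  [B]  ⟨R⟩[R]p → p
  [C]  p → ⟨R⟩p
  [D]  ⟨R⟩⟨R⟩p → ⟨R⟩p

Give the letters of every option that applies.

R is reflexive: each world relates to itself.
R is symmetric: every R-edge is matched by its reverse.
R is not transitive: s R u and u R x but not s R x.
R is not euclidean: u R s and u R x but not s R x.
(A) the dual of axiom 5: valid iff R is euclidean. R is not euclidean — not valid.
(B) the dual of axiom B: valid iff R is symmetric. R is symmetric — valid.
(C) p → ⟨R⟩p is the dual of axiom T, which corresponds to reflexivity. R is reflexive — valid.
(D) ⟨R⟩⟨R⟩p → ⟨R⟩p is the dual of axiom 4; it is valid on a frame exactly when R is transitive. R is not transitive, so not valid.

B, C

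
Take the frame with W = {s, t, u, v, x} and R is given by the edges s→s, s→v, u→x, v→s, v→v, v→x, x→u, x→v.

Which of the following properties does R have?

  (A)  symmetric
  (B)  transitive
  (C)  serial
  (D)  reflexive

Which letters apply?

A

(A) symmetric: every R-edge is matched by its reverse.
(B) not transitive: s R v and v R x but not s R x.
(C) not serial: t has no R-successor.
(D) not reflexive: not t R t.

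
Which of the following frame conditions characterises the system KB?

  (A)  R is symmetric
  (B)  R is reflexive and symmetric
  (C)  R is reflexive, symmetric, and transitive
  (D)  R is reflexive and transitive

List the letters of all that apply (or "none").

(A) KB is sound and complete for exactly this class.
(B) this class determines B (= KTB), not KB.
(C) this class determines S5, not KB.
(D) this class determines S4, not KB.

A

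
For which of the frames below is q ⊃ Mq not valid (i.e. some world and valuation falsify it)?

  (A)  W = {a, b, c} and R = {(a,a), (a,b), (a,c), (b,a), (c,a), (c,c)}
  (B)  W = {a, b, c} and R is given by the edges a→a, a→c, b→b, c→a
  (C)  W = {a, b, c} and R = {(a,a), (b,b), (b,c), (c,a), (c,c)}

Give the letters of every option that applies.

A, B

The schema q ⊃ Mq is the dual of axiom T; it is valid on a frame iff R is reflexive.
(A) R is not reflexive (not b R b), so the schema fails here.
(B) R is not reflexive (not c R c), so the schema fails here.
(C) R is reflexive (each world relates to itself), so the schema is valid here.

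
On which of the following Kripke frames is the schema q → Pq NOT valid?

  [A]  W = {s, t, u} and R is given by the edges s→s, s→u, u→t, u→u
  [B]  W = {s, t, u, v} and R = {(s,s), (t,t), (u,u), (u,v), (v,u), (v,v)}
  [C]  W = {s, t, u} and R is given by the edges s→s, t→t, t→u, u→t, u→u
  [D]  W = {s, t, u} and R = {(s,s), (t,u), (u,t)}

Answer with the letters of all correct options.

A, D

The schema q → Pq is the dual of axiom T; it is valid on a frame iff R is reflexive.
(A) R is not reflexive (not t R t), so the schema fails here.
(B) R is reflexive (each world relates to itself), so the schema is valid here.
(C) R is reflexive (each world relates to itself), so the schema is valid here.
(D) R is not reflexive (not t R t), so the schema fails here.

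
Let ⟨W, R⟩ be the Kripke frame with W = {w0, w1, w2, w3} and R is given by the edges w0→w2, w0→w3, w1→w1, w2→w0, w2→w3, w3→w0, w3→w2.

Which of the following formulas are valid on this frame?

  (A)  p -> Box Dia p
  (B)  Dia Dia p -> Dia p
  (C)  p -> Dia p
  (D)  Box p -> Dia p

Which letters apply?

A, D

R is not reflexive: not w0 R w0.
R is symmetric: every R-edge is matched by its reverse.
R is not transitive: w0 R w2 and w2 R w0 but not w0 R w0.
R is serial: every world has an R-successor.
(A) axiom B: valid iff R is symmetric. R is symmetric — valid.
(B) Dia Dia p -> Dia p is the dual of axiom 4; it is valid on a frame exactly when R is transitive. R is not transitive, so not valid.
(C) p -> Dia p is the dual of axiom T, which corresponds to reflexivity. R is not reflexive — not valid.
(D) axiom D: valid iff R is serial. R is serial — valid.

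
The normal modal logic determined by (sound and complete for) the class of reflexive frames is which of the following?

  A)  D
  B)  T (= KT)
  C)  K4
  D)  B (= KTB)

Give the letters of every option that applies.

(A) D is determined by the class of serial frames.
(B) T (= KT) is determined by exactly this class.
(C) K4 is determined by the class of transitive frames.
(D) B (= KTB) is determined by the class of reflexive and symmetric frames.

B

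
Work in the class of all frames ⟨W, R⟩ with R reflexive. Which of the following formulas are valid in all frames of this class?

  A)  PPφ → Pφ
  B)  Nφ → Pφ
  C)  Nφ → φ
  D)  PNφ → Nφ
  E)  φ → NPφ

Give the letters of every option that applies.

B, C

A reflexive relation is serial.
(A) the dual of axiom 4: valid iff R is transitive. Such an R need not be transitive — not valid.
(B) Nφ → Pφ is axiom D; it is valid on a frame exactly when R is serial. Every such R is serial, so valid.
(C) Nφ → φ is axiom T, which corresponds to reflexivity. Every such R is reflexive — valid.
(D) PNφ → Nφ (the dual of axiom 5) characterises the euclidean frames. Such an R need not be euclidean — not valid.
(E) φ → NPφ is axiom B; it is valid on a frame exactly when R is symmetric. Such an R need not be symmetric, so not valid.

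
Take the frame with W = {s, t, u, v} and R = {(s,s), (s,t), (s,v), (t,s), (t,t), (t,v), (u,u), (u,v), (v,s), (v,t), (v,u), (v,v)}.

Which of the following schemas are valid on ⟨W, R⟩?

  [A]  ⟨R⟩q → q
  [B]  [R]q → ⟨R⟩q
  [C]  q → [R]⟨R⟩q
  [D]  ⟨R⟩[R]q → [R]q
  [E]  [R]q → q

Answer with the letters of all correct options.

R is reflexive: each world relates to itself.
R is symmetric: every R-edge is matched by its reverse.
R is not euclidean: v R s and v R u but not s R u.
R is serial: every world has an R-successor.
R is not a subset of the identity: s R t with s ≠ t.
(A) ⟨R⟩q → q is the converse of T; it holds exactly when R ⊆ identity. Here R ⊄ identity — not valid.
(B) [R]q → ⟨R⟩q (axiom D) characterises the serial frames. R is serial — valid.
(C) axiom B: valid iff R is symmetric. R is symmetric — valid.
(D) ⟨R⟩[R]q → [R]q is the dual of axiom 5; it is valid on a frame exactly when R is euclidean. R is not euclidean, so not valid.
(E) axiom T: valid iff R is reflexive. R is reflexive — valid.

B, C, E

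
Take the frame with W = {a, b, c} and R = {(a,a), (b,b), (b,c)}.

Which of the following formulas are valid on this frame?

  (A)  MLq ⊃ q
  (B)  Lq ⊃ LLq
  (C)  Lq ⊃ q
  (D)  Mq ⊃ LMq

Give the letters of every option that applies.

B

R is not reflexive: not c R c.
R is not symmetric: b R c but not c R b.
R is transitive: R is closed under composition.
R is not euclidean: b R c and b R b but not c R b.
(A) the dual of axiom B: valid iff R is symmetric. R is not symmetric — not valid.
(B) axiom 4: valid iff R is transitive. R is transitive — valid.
(C) Lq ⊃ q is axiom T, which corresponds to reflexivity. R is not reflexive — not valid.
(D) Mq ⊃ LMq is axiom 5; it is valid on a frame exactly when R is euclidean. R is not euclidean, so not valid.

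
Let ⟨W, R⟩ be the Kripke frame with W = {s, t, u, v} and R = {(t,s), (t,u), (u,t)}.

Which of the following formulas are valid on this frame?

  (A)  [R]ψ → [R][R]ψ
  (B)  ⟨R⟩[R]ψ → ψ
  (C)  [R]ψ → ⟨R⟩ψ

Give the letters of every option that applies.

none

R is not symmetric: t R s but not s R t.
R is not transitive: t R u and u R t but not t R t.
R is not serial: s has no R-successor.
(A) [R]ψ → [R][R]ψ (axiom 4) characterises the transitive frames. R is not transitive — not valid.
(B) the dual of axiom B: valid iff R is symmetric. R is not symmetric — not valid.
(C) [R]ψ → ⟨R⟩ψ (axiom D) characterises the serial frames. R is not serial — not valid.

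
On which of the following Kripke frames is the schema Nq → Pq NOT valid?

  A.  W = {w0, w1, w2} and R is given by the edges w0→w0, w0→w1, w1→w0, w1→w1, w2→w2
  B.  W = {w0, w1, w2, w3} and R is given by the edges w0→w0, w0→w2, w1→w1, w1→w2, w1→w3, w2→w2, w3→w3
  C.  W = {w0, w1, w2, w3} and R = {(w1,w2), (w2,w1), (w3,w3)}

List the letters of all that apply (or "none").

The schema Nq → Pq is axiom D; it is valid on a frame iff R is serial.
(A) R is serial (every world has an R-successor), so the schema is valid here.
(B) R is serial (every world has an R-successor), so the schema is valid here.
(C) R is not serial (w0 has no R-successor), so the schema fails here.

C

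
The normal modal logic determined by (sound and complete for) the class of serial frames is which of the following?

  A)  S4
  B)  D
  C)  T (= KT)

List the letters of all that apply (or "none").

(A) S4 is determined by the class of reflexive and transitive frames.
(B) D is determined by exactly this class.
(C) T (= KT) is determined by the class of reflexive frames.

B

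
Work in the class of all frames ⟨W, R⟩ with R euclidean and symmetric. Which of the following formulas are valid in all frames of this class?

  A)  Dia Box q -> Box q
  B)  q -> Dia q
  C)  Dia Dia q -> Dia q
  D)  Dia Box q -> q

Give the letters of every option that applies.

A symmetric euclidean relation is transitive (uRv and vRw give vRu by symmetry, then uRw by the euclidean condition, applied at v).
(A) Dia Box q -> Box q (the dual of axiom 5) characterises the euclidean frames. Every such R is euclidean — valid.
(B) the dual of axiom T: valid iff R is reflexive. Such an R need not be reflexive — not valid.
(C) Dia Dia q -> Dia q is the dual of axiom 4; it is valid on a frame exactly when R is transitive. Every such R is transitive, so valid.
(D) Dia Box q -> q (the dual of axiom B) characterises the symmetric frames. Every such R is symmetric — valid.

A, C, D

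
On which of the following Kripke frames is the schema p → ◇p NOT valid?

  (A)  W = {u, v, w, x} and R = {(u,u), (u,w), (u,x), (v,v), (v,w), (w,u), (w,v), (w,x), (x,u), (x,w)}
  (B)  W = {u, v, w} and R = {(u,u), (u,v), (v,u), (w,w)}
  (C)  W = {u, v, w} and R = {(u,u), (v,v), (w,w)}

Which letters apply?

The schema p → ◇p is the dual of axiom T; it is valid on a frame iff R is reflexive.
(A) R is not reflexive (not w R w), so the schema fails here.
(B) R is not reflexive (not v R v), so the schema fails here.
(C) R is reflexive (each world relates to itself), so the schema is valid here.

A, B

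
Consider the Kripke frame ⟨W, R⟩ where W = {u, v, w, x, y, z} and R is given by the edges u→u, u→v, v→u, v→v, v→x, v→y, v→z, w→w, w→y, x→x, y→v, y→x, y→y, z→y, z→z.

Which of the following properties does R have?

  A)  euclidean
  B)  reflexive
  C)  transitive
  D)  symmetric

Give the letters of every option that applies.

B

(A) not euclidean: v R u and v R x but not u R x.
(B) reflexive: each world relates to itself.
(C) not transitive: u R v and v R x but not u R x.
(D) not symmetric: v R x but not x R v.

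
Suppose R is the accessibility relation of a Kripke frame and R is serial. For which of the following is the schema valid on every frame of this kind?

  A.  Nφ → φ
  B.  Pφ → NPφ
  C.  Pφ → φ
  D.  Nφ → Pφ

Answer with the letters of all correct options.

D

(A) Nφ → φ is axiom T; it is valid on a frame exactly when R is reflexive. Such an R need not be reflexive, so not valid.
(B) Pφ → NPφ (axiom 5) characterises the euclidean frames. Such an R need not be euclidean — not valid.
(C) Pφ → φ is valid only on frames where every R-edge is a self-loop. Such an R need not be a subset of the identity — not valid.
(D) Nφ → Pφ is axiom D; it is valid on a frame exactly when R is serial. Every such R is serial, so valid.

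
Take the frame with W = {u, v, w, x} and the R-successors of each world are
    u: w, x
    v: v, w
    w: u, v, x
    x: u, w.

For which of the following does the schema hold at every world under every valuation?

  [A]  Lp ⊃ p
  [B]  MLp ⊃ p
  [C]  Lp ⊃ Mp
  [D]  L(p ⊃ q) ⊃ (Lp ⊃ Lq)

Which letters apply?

R is not reflexive: not u R u.
R is symmetric: every R-edge is matched by its reverse.
R is serial: every world has an R-successor.
(A) Lp ⊃ p is axiom T, which corresponds to reflexivity. R is not reflexive — not valid.
(B) MLp ⊃ p is the dual of axiom B; it is valid on a frame exactly when R is symmetric. R is symmetric, so valid.
(C) Lp ⊃ Mp is axiom D, which corresponds to seriality. R is serial — valid.
(D) L(p ⊃ q) ⊃ (Lp ⊃ Lq) is the K axiom; it holds on all frames — valid.

B, C, D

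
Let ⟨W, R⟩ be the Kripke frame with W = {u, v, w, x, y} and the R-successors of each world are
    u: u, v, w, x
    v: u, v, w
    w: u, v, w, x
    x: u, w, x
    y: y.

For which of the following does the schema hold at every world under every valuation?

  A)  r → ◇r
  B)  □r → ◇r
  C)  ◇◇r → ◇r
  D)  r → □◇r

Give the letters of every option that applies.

R is reflexive: each world relates to itself.
R is symmetric: every R-edge is matched by its reverse.
R is not transitive: v R u and u R x but not v R x.
R is serial: every world has an R-successor.
(A) r → ◇r is the dual of axiom T; it is valid on a frame exactly when R is reflexive. R is reflexive, so valid.
(B) □r → ◇r (axiom D) characterises the serial frames. R is serial — valid.
(C) ◇◇r → ◇r is the dual of axiom 4; it is valid on a frame exactly when R is transitive. R is not transitive, so not valid.
(D) r → □◇r is axiom B; it is valid on a frame exactly when R is symmetric. R is symmetric, so valid.

A, B, D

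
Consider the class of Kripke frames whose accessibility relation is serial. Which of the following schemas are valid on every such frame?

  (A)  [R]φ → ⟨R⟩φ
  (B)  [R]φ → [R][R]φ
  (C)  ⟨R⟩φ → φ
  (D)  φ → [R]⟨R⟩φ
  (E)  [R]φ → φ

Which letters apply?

(A) [R]φ → ⟨R⟩φ (axiom D) characterises the serial frames. Every such R is serial — valid.
(B) [R]φ → [R][R]φ is axiom 4, which corresponds to transitivity. Such an R need not be transitive — not valid.
(C) ⟨R⟩φ → φ (the converse of T) corresponds to R being a subset of the identity. Such an R need not be a subset of the identity, so not valid.
(D) φ → [R]⟨R⟩φ (axiom B) characterises the symmetric frames. Such an R need not be symmetric — not valid.
(E) [R]φ → φ is axiom T; it is valid on a frame exactly when R is reflexive. Such an R need not be reflexive, so not valid.

A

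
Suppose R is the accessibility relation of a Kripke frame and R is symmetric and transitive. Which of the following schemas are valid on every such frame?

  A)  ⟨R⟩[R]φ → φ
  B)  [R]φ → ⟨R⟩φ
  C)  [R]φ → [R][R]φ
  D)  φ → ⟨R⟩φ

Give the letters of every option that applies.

A symmetric transitive relation is euclidean (uRv and uRw give vRu by symmetry, then vRw by transitivity).
(A) ⟨R⟩[R]φ → φ (the dual of axiom B) characterises the symmetric frames. Every such R is symmetric — valid.
(B) [R]φ → ⟨R⟩φ is axiom D, which corresponds to seriality. Such an R need not be serial — not valid.
(C) axiom 4: valid iff R is transitive. Every such R is transitive — valid.
(D) φ → ⟨R⟩φ is the dual of axiom T; it is valid on a frame exactly when R is reflexive. Such an R need not be reflexive, so not valid.

A, C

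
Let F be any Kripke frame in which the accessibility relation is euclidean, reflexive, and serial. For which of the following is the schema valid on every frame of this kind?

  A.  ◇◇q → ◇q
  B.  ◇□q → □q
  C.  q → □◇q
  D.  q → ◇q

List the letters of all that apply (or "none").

A, B, C, D

A relation that is euclidean, reflexive, and serial is also symmetric and transitive.
(A) ◇◇q → ◇q is the dual of axiom 4, which corresponds to transitivity. Every such R is transitive — valid.
(B) ◇□q → □q is the dual of axiom 5, which corresponds to the euclidean property. Every such R is euclidean — valid.
(C) q → □◇q is axiom B; it is valid on a frame exactly when R is symmetric. Every such R is symmetric, so valid.
(D) q → ◇q (the dual of axiom T) characterises the reflexive frames. Every such R is reflexive — valid.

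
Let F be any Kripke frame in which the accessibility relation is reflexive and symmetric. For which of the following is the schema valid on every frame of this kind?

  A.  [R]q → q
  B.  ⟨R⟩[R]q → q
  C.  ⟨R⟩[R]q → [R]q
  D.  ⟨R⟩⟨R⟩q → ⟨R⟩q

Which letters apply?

A, B

Reflexive relations are serial.
(A) axiom T: valid iff R is reflexive. Every such R is reflexive — valid.
(B) the dual of axiom B: valid iff R is symmetric. Every such R is symmetric — valid.
(C) ⟨R⟩[R]q → [R]q is the dual of axiom 5; it is valid on a frame exactly when R is euclidean. Such an R need not be euclidean, so not valid.
(D) ⟨R⟩⟨R⟩q → ⟨R⟩q is the dual of axiom 4, which corresponds to transitivity. Such an R need not be transitive — not valid.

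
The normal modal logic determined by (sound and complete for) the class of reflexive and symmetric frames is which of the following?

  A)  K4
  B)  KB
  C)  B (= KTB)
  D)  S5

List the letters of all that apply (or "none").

C

(A) K4 is determined by the class of transitive frames.
(B) KB is determined by the class of symmetric frames.
(C) B (= KTB) is determined by exactly this class.
(D) S5 is determined by the class of reflexive, symmetric, and transitive frames.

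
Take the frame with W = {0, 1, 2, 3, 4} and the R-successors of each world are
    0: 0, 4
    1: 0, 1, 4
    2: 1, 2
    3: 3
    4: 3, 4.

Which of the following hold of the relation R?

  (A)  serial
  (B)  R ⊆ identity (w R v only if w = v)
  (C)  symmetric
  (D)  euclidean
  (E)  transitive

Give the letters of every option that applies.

(A) serial: every world has an R-successor.
(B) not ⊆ identity: 0 R 4 with 0 ≠ 4.
(C) not symmetric: 0 R 4 but not 4 R 0.
(D) not euclidean: 0 R 4 and 0 R 0 but not 4 R 0.
(E) not transitive: 0 R 4 and 4 R 3 but not 0 R 3.

A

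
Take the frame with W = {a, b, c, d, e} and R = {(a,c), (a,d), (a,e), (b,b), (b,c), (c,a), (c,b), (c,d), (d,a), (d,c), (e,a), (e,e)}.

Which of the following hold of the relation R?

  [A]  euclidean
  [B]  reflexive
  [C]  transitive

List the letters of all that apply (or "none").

none

(A) not euclidean: a R c and a R e but not c R e.
(B) not reflexive: not a R a.
(C) not transitive: a R c and c R a but not a R a.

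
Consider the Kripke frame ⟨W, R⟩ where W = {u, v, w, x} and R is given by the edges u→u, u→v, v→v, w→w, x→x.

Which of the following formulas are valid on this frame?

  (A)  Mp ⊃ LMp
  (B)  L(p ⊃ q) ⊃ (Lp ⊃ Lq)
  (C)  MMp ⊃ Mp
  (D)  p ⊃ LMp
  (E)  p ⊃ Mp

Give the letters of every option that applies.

B, C, E

R is reflexive: each world relates to itself.
R is not symmetric: u R v but not v R u.
R is transitive: R is closed under composition.
R is not euclidean: u R v and u R u but not v R u.
(A) Mp ⊃ LMp (axiom 5) characterises the euclidean frames. R is not euclidean — not valid.
(B) L(p ⊃ q) ⊃ (Lp ⊃ Lq) is the K axiom; it holds on all frames — valid.
(C) MMp ⊃ Mp is the dual of axiom 4; it is valid on a frame exactly when R is transitive. R is transitive, so valid.
(D) p ⊃ LMp (axiom B) characterises the symmetric frames. R is not symmetric — not valid.
(E) p ⊃ Mp is the dual of axiom T, which corresponds to reflexivity. R is reflexive — valid.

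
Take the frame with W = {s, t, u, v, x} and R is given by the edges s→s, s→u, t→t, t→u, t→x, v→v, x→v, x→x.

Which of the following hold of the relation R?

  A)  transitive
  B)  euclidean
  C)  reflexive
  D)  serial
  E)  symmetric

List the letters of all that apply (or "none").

none

(A) not transitive: t R x and x R v but not t R v.
(B) not euclidean: s R u and s R s but not u R s.
(C) not reflexive: not u R u.
(D) not serial: u has no R-successor.
(E) not symmetric: s R u but not u R s.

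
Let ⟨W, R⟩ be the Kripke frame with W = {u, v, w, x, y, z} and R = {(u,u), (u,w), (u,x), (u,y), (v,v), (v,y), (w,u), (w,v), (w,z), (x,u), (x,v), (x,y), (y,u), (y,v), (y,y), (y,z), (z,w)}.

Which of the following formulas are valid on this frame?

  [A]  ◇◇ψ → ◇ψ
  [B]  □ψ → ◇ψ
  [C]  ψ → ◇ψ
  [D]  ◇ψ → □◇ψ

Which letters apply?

R is not reflexive: not w R w.
R is not transitive: u R w and w R v but not u R v.
R is not euclidean: u R w and u R x but not w R x.
R is serial: every world has an R-successor.
(A) ◇◇ψ → ◇ψ is the dual of axiom 4, which corresponds to transitivity. R is not transitive — not valid.
(B) □ψ → ◇ψ (axiom D) characterises the serial frames. R is serial — valid.
(C) ψ → ◇ψ (the dual of axiom T) characterises the reflexive frames. R is not reflexive — not valid.
(D) axiom 5: valid iff R is euclidean. R is not euclidean — not valid.

B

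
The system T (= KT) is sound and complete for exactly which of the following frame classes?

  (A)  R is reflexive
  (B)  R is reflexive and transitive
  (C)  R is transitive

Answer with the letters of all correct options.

A

(A) T (= KT) is sound and complete for exactly this class.
(B) this class determines S4, not T (= KT).
(C) this class determines K4, not T (= KT).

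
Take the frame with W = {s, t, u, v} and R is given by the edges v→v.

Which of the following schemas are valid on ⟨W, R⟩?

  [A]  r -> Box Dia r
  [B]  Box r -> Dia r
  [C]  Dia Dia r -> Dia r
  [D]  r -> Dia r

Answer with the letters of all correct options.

A, C

R is not reflexive: not s R s.
R is symmetric: every R-edge is matched by its reverse.
R is transitive: R is closed under composition.
R is not serial: s has no R-successor.
(A) axiom B: valid iff R is symmetric. R is symmetric — valid.
(B) Box r -> Dia r (axiom D) characterises the serial frames. R is not serial — not valid.
(C) the dual of axiom 4: valid iff R is transitive. R is transitive — valid.
(D) r -> Dia r (the dual of axiom T) characterises the reflexive frames. R is not reflexive — not valid.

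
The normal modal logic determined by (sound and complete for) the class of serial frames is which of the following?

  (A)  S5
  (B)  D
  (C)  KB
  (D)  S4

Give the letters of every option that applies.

(A) S5 is determined by the class of reflexive, symmetric, and transitive frames.
(B) D is determined by exactly this class.
(C) KB is determined by the class of symmetric frames.
(D) S4 is determined by the class of reflexive and transitive frames.

B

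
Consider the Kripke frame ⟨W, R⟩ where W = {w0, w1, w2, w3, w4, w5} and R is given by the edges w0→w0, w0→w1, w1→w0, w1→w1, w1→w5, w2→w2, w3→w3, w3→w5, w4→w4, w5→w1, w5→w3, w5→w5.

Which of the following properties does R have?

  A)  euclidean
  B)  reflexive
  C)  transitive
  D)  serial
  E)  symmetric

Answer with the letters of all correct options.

B, D, E

(A) not euclidean: w1 R w0 and w1 R w5 but not w0 R w5.
(B) reflexive: each world relates to itself.
(C) not transitive: w0 R w1 and w1 R w5 but not w0 R w5.
(D) serial: every world has an R-successor.
(E) symmetric: every R-edge is matched by its reverse.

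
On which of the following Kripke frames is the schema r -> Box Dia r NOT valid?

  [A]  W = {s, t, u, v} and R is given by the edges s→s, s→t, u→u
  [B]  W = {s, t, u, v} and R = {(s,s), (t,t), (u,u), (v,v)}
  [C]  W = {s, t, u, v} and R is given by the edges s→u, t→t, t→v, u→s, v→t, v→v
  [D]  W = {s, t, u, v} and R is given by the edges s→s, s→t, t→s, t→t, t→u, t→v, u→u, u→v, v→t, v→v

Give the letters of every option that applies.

The schema r -> Box Dia r is axiom B; it is valid on a frame iff R is symmetric.
(A) R is not symmetric (s R t but not t R s), so the schema fails here.
(B) R is symmetric (every R-edge is matched by its reverse), so the schema is valid here.
(C) R is symmetric (every R-edge is matched by its reverse), so the schema is valid here.
(D) R is not symmetric (t R u but not u R t), so the schema fails here.

A, D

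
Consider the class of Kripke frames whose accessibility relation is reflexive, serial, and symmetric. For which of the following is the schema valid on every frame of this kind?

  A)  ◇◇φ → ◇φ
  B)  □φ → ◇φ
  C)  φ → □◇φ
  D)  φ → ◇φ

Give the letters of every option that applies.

(A) ◇◇φ → ◇φ (the dual of axiom 4) characterises the transitive frames. Such an R need not be transitive — not valid.
(B) □φ → ◇φ (axiom D) characterises the serial frames. Every such R is serial — valid.
(C) φ → □◇φ (axiom B) characterises the symmetric frames. Every such R is symmetric — valid.
(D) φ → ◇φ (the dual of axiom T) characterises the reflexive frames. Every such R is reflexive — valid.

B, C, D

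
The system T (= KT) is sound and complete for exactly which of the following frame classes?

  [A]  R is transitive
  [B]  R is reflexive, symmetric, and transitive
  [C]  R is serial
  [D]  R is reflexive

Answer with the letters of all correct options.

D

(A) this class determines K4, not T (= KT).
(B) this class determines S5, not T (= KT).
(C) this class determines D, not T (= KT).
(D) T (= KT) is sound and complete for exactly this class.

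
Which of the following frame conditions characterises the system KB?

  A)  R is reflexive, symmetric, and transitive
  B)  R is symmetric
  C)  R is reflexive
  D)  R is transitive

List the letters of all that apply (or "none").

(A) this class determines S5, not KB.
(B) KB is sound and complete for exactly this class.
(C) this class determines T (= KT), not KB.
(D) this class determines K4, not KB.

B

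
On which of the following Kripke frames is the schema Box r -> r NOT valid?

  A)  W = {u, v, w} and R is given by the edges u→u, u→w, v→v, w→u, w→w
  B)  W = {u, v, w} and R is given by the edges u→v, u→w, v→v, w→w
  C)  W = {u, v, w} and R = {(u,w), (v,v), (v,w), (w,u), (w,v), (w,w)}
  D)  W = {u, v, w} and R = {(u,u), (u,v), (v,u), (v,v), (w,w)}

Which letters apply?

The schema Box r -> r is axiom T; it is valid on a frame iff R is reflexive.
(A) R is reflexive (each world relates to itself), so the schema is valid here.
(B) R is not reflexive (not u R u), so the schema fails here.
(C) R is not reflexive (not u R u), so the schema fails here.
(D) R is reflexive (each world relates to itself), so the schema is valid here.

B, C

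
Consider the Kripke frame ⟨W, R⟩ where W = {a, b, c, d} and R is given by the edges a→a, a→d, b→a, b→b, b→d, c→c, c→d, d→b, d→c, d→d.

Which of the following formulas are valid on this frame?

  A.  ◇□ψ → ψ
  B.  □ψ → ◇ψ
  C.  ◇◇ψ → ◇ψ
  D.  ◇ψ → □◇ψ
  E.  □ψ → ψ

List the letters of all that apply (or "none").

B, E

R is reflexive: each world relates to itself.
R is not symmetric: a R d but not d R a.
R is not transitive: a R d and d R b but not a R b.
R is not euclidean: a R d and a R a but not d R a.
R is serial: every world has an R-successor.
(A) ◇□ψ → ψ (the dual of axiom B) characterises the symmetric frames. R is not symmetric — not valid.
(B) □ψ → ◇ψ is axiom D; it is valid on a frame exactly when R is serial. R is serial, so valid.
(C) ◇◇ψ → ◇ψ is the dual of axiom 4, which corresponds to transitivity. R is not transitive — not valid.
(D) ◇ψ → □◇ψ is axiom 5; it is valid on a frame exactly when R is euclidean. R is not euclidean, so not valid.
(E) □ψ → ψ (axiom T) characterises the reflexive frames. R is reflexive — valid.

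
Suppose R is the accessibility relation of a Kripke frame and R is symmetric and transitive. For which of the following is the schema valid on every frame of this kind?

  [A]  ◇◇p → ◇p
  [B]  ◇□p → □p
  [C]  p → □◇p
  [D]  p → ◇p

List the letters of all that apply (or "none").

A, B, C

A symmetric transitive relation is euclidean (uRv and uRw give vRu by symmetry, then vRw by transitivity).
(A) ◇◇p → ◇p (the dual of axiom 4) characterises the transitive frames. Every such R is transitive — valid.
(B) the dual of axiom 5: valid iff R is euclidean. Every such R is euclidean — valid.
(C) axiom B: valid iff R is symmetric. Every such R is symmetric — valid.
(D) p → ◇p is the dual of axiom T; it is valid on a frame exactly when R is reflexive. Such an R need not be reflexive, so not valid.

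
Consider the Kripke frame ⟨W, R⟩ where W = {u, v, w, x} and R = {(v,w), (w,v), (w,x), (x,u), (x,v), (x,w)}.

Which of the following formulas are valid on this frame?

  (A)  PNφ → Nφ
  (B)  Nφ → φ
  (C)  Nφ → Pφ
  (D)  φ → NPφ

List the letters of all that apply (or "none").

none

R is not reflexive: not u R u.
R is not symmetric: x R u but not u R x.
R is not euclidean: w R v and w R x but not v R x.
R is not serial: u has no R-successor.
(A) the dual of axiom 5: valid iff R is euclidean. R is not euclidean — not valid.
(B) Nφ → φ is axiom T, which corresponds to reflexivity. R is not reflexive — not valid.
(C) Nφ → Pφ is axiom D; it is valid on a frame exactly when R is serial. R is not serial, so not valid.
(D) φ → NPφ (axiom B) characterises the symmetric frames. R is not symmetric — not valid.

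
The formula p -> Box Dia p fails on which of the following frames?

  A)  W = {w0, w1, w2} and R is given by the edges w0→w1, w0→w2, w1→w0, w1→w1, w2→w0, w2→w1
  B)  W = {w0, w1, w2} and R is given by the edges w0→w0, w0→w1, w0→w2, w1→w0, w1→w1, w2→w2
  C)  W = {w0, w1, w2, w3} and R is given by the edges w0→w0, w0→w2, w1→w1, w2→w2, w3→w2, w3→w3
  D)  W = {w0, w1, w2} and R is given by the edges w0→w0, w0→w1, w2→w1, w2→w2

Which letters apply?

The schema p -> Box Dia p is axiom B; it is valid on a frame iff R is symmetric.
(A) R is not symmetric (w2 R w1 but not w1 R w2), so the schema fails here.
(B) R is not symmetric (w0 R w2 but not w2 R w0), so the schema fails here.
(C) R is not symmetric (w0 R w2 but not w2 R w0), so the schema fails here.
(D) R is not symmetric (w0 R w1 but not w1 R w0), so the schema fails here.

A, B, C, D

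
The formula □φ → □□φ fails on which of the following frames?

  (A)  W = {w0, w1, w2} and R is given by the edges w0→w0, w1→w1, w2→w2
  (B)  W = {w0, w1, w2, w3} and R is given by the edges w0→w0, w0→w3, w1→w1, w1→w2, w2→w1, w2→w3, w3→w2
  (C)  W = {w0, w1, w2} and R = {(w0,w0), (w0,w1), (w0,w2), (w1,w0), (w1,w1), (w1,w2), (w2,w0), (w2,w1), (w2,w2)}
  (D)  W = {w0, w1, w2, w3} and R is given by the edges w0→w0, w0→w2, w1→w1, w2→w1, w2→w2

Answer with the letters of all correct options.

The schema □φ → □□φ is axiom 4; it is valid on a frame iff R is transitive.
(A) R is transitive (R is closed under composition), so the schema is valid here.
(B) R is not transitive (w0 R w3 and w3 R w2 but not w0 R w2), so the schema fails here.
(C) R is transitive (R is closed under composition), so the schema is valid here.
(D) R is not transitive (w0 R w2 and w2 R w1 but not w0 R w1), so the schema fails here.

B, D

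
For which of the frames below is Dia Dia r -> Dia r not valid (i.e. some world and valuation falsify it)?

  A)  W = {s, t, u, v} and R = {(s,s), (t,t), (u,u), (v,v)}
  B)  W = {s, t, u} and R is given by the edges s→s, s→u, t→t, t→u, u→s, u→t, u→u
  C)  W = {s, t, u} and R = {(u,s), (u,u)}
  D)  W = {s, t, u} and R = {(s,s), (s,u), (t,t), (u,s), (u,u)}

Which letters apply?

The schema Dia Dia r -> Dia r is the dual of axiom 4; it is valid on a frame iff R is transitive.
(A) R is transitive (R is closed under composition), so the schema is valid here.
(B) R is not transitive (s R u and u R t but not s R t), so the schema fails here.
(C) R is transitive (R is closed under composition), so the schema is valid here.
(D) R is transitive (R is closed under composition), so the schema is valid here.

B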